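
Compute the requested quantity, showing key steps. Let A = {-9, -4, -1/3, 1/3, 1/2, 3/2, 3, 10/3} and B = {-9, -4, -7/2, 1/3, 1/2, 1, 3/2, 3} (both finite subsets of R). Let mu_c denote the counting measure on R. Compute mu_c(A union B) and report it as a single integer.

Counting measure on a finite set equals cardinality. By inclusion-exclusion, |A union B| = |A| + |B| - |A cap B|.
|A| = 8, |B| = 8, |A cap B| = 6.
So mu_c(A union B) = 8 + 8 - 6 = 10.

10


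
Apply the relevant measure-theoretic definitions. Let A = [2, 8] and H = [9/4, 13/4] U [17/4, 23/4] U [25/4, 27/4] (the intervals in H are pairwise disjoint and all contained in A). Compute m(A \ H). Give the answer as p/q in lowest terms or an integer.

The ambient interval has length m(A) = 8 - 2 = 6.
Since the holes are disjoint and sit inside A, by finite additivity
  m(H) = sum_i (b_i - a_i), and m(A \ H) = m(A) - m(H).
Computing the hole measures:
  m(H_1) = 13/4 - 9/4 = 1.
  m(H_2) = 23/4 - 17/4 = 3/2.
  m(H_3) = 27/4 - 25/4 = 1/2.
Summed: m(H) = 1 + 3/2 + 1/2 = 3.
So m(A \ H) = 6 - 3 = 3.

3


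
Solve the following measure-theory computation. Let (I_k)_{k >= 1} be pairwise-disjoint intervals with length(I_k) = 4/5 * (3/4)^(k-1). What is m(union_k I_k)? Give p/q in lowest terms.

By countable additivity of the Lebesgue measure on pairwise disjoint measurable sets,
  m(union_{k >= 1} I_k) = sum_{k >= 1} m(I_k) = sum_{k >= 1} a * r^(k-1),
  with a = 4/5 and r = 3/4.
Since 0 < r = 3/4 < 1, the geometric series converges:
  sum_{k >= 1} a * r^(k-1) = a / (1 - r).
  = 4/5 / (1 - 3/4)
  = 4/5 / (1/4)
  = 16/5.

16/5


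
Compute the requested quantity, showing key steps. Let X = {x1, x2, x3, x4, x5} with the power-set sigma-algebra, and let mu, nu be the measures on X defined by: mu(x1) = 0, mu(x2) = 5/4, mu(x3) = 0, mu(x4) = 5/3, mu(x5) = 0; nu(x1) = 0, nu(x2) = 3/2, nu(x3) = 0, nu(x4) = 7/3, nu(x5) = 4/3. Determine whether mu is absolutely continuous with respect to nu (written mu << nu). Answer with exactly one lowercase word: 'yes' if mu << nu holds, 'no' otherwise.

mu << nu means: every nu-null measurable set is also mu-null; equivalently, for every atom x, if nu({x}) = 0 then mu({x}) = 0.
Checking each atom:
  x1: nu = 0, mu = 0 -> consistent with mu << nu.
  x2: nu = 3/2 > 0 -> no constraint.
  x3: nu = 0, mu = 0 -> consistent with mu << nu.
  x4: nu = 7/3 > 0 -> no constraint.
  x5: nu = 4/3 > 0 -> no constraint.
No atom violates the condition. Therefore mu << nu.

yes


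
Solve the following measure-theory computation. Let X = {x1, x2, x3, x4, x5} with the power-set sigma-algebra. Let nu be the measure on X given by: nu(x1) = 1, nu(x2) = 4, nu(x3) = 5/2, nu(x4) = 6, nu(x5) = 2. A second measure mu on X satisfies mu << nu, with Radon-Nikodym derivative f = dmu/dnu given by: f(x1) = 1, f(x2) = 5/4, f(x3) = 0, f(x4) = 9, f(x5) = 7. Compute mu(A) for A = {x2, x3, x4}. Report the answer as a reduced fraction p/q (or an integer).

By the defining property of the Radon-Nikodym derivative, for every measurable set A,
  mu(A) = integral_A f dnu.
Since nu is a discrete measure concentrated on the atoms of X, the integral over A reduces to the sum
  mu(A) = sum_{x in A} f(x) * nu({x}).
Computing each term:
  x2: f(x2) * nu(x2) = 5/4 * 4 = 5.
  x3: f(x3) * nu(x3) = 0 * 5/2 = 0.
  x4: f(x4) * nu(x4) = 9 * 6 = 54.
Summing: mu(A) = 5 + 0 + 54 = 59.

59


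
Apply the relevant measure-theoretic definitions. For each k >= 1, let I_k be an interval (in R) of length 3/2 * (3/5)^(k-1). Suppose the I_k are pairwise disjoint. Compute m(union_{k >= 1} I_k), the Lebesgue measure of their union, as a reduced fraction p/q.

By countable additivity of the Lebesgue measure on pairwise disjoint measurable sets,
  m(union_{k >= 1} I_k) = sum_{k >= 1} m(I_k) = sum_{k >= 1} a * r^(k-1),
  with a = 3/2 and r = 3/5.
Since 0 < r = 3/5 < 1, the geometric series converges:
  sum_{k >= 1} a * r^(k-1) = a / (1 - r).
  = 3/2 / (1 - 3/5)
  = 3/2 / (2/5)
  = 15/4.

15/4


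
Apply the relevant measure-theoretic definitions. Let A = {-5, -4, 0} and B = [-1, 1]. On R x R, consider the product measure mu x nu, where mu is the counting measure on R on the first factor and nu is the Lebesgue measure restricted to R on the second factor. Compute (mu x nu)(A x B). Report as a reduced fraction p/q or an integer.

For a measurable rectangle A x B, the product measure satisfies
  (mu x nu)(A x B) = mu(A) * nu(B).
  mu(A) = 3.
  nu(B) = 2.
  (mu x nu)(A x B) = 3 * 2 = 6.

6


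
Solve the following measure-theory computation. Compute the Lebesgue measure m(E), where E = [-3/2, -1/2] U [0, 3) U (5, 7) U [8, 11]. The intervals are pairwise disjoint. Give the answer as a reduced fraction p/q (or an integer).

For pairwise disjoint intervals, m(union_i I_i) = sum_i m(I_i),
and m is invariant under swapping open/closed endpoints (single points have measure 0).
So m(E) = sum_i (b_i - a_i).
  I_1 has length -1/2 - (-3/2) = 1.
  I_2 has length 3 - 0 = 3.
  I_3 has length 7 - 5 = 2.
  I_4 has length 11 - 8 = 3.
Summing:
  m(E) = 1 + 3 + 2 + 3 = 9.

9


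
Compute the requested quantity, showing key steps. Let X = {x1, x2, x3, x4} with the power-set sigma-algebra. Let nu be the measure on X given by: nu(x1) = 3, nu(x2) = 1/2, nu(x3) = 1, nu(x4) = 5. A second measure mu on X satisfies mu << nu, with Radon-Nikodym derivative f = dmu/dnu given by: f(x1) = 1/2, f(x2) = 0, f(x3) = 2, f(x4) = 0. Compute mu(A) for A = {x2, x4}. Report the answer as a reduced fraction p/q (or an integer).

By the defining property of the Radon-Nikodym derivative, for every measurable set A,
  mu(A) = integral_A f dnu.
Since nu is a discrete measure concentrated on the atoms of X, the integral over A reduces to the sum
  mu(A) = sum_{x in A} f(x) * nu({x}).
Computing each term:
  x2: f(x2) * nu(x2) = 0 * 1/2 = 0.
  x4: f(x4) * nu(x4) = 0 * 5 = 0.
Summing: mu(A) = 0 + 0 = 0.

0


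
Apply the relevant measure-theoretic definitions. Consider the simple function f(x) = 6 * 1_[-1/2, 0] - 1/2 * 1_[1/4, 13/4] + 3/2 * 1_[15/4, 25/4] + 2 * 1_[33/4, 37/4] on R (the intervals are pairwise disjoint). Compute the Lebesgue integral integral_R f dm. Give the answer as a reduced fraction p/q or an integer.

For a simple function f = sum_i c_i * 1_{A_i} with disjoint A_i,
  integral f dm = sum_i c_i * m(A_i).
Lengths of the A_i:
  m(A_1) = 0 - (-1/2) = 1/2.
  m(A_2) = 13/4 - 1/4 = 3.
  m(A_3) = 25/4 - 15/4 = 5/2.
  m(A_4) = 37/4 - 33/4 = 1.
Contributions c_i * m(A_i):
  (6) * (1/2) = 3.
  (-1/2) * (3) = -3/2.
  (3/2) * (5/2) = 15/4.
  (2) * (1) = 2.
Total: 3 - 3/2 + 15/4 + 2 = 29/4.

29/4


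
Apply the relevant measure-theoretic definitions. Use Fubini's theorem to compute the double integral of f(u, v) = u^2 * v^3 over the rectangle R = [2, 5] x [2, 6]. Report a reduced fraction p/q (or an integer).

f(u, v) is a tensor product of a function of u and a function of v, and both factors are bounded continuous (hence Lebesgue integrable) on the rectangle, so Fubini's theorem applies:
  integral_R f d(m x m) = (integral_a1^b1 u^2 du) * (integral_a2^b2 v^3 dv).
Inner integral in u: integral_{2}^{5} u^2 du = (5^3 - 2^3)/3
  = 39.
Inner integral in v: integral_{2}^{6} v^3 dv = (6^4 - 2^4)/4
  = 320.
Product: (39) * (320) = 12480.

12480


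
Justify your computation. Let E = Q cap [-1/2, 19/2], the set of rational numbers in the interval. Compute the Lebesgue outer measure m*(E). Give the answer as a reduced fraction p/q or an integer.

E = Q cap [-1/2, 19/2] is a subset of Q, which is countable. Enumerate Q = {q_1, q_2, ...}; for any eps > 0, cover q_k by the open interval (q_k - eps/2^(k+1), q_k + eps/2^(k+1)), of length eps/2^k. The total cover length is sum_{k>=1} eps/2^k = eps. Hence m*(E) <= m*(Q) <= eps for every eps > 0, and since outer measure is non-negative, m*(E) = 0.

0


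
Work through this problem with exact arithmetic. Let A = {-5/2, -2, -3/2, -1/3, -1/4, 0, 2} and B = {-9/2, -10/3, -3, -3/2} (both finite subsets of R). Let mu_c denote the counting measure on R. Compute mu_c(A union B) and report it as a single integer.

Counting measure on a finite set equals cardinality. By inclusion-exclusion, |A union B| = |A| + |B| - |A cap B|.
|A| = 7, |B| = 4, |A cap B| = 1.
So mu_c(A union B) = 7 + 4 - 1 = 10.

10


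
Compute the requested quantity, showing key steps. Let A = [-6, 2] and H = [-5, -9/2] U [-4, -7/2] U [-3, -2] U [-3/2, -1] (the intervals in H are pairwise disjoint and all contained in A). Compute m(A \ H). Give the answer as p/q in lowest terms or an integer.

The ambient interval has length m(A) = 2 - (-6) = 8.
Since the holes are disjoint and sit inside A, by finite additivity
  m(H) = sum_i (b_i - a_i), and m(A \ H) = m(A) - m(H).
Computing the hole measures:
  m(H_1) = -9/2 - (-5) = 1/2.
  m(H_2) = -7/2 - (-4) = 1/2.
  m(H_3) = -2 - (-3) = 1.
  m(H_4) = -1 - (-3/2) = 1/2.
Summed: m(H) = 1/2 + 1/2 + 1 + 1/2 = 5/2.
So m(A \ H) = 8 - 5/2 = 11/2.

11/2


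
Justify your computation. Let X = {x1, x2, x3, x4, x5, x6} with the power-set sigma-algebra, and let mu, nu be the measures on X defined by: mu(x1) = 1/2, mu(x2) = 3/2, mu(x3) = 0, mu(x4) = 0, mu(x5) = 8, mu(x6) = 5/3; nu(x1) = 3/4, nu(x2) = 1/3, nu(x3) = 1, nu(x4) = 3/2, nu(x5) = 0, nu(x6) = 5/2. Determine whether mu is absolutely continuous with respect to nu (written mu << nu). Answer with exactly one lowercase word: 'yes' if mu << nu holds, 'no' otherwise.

mu << nu means: every nu-null measurable set is also mu-null; equivalently, for every atom x, if nu({x}) = 0 then mu({x}) = 0.
Checking each atom:
  x1: nu = 3/4 > 0 -> no constraint.
  x2: nu = 1/3 > 0 -> no constraint.
  x3: nu = 1 > 0 -> no constraint.
  x4: nu = 3/2 > 0 -> no constraint.
  x5: nu = 0, mu = 8 > 0 -> violates mu << nu.
  x6: nu = 5/2 > 0 -> no constraint.
The atom(s) x5 violate the condition (nu = 0 but mu > 0). Therefore mu is NOT absolutely continuous w.r.t. nu.

no


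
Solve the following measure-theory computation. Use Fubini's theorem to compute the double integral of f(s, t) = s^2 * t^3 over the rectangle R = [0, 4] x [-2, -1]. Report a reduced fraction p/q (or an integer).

f(s, t) is a tensor product of a function of s and a function of t, and both factors are bounded continuous (hence Lebesgue integrable) on the rectangle, so Fubini's theorem applies:
  integral_R f d(m x m) = (integral_a1^b1 s^2 ds) * (integral_a2^b2 t^3 dt).
Inner integral in s: integral_{0}^{4} s^2 ds = (4^3 - 0^3)/3
  = 64/3.
Inner integral in t: integral_{-2}^{-1} t^3 dt = ((-1)^4 - (-2)^4)/4
  = -15/4.
Product: (64/3) * (-15/4) = -80.

-80


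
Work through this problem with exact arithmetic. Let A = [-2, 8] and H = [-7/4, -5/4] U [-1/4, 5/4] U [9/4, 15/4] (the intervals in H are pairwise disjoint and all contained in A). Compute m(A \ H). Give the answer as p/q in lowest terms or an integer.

The ambient interval has length m(A) = 8 - (-2) = 10.
Since the holes are disjoint and sit inside A, by finite additivity
  m(H) = sum_i (b_i - a_i), and m(A \ H) = m(A) - m(H).
Computing the hole measures:
  m(H_1) = -5/4 - (-7/4) = 1/2.
  m(H_2) = 5/4 - (-1/4) = 3/2.
  m(H_3) = 15/4 - 9/4 = 3/2.
Summed: m(H) = 1/2 + 3/2 + 3/2 = 7/2.
So m(A \ H) = 10 - 7/2 = 13/2.

13/2


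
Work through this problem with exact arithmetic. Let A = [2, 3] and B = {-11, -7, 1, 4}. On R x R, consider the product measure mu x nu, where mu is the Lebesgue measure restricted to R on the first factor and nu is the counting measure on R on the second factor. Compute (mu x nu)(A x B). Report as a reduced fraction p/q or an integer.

For a measurable rectangle A x B, the product measure satisfies
  (mu x nu)(A x B) = mu(A) * nu(B).
  mu(A) = 1.
  nu(B) = 4.
  (mu x nu)(A x B) = 1 * 4 = 4.

4


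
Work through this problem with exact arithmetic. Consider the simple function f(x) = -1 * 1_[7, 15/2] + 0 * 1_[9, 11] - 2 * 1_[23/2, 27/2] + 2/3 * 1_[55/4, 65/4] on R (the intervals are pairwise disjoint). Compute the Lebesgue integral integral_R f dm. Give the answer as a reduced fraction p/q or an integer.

For a simple function f = sum_i c_i * 1_{A_i} with disjoint A_i,
  integral f dm = sum_i c_i * m(A_i).
Lengths of the A_i:
  m(A_1) = 15/2 - 7 = 1/2.
  m(A_2) = 11 - 9 = 2.
  m(A_3) = 27/2 - 23/2 = 2.
  m(A_4) = 65/4 - 55/4 = 5/2.
Contributions c_i * m(A_i):
  (-1) * (1/2) = -1/2.
  (0) * (2) = 0.
  (-2) * (2) = -4.
  (2/3) * (5/2) = 5/3.
Total: -1/2 + 0 - 4 + 5/3 = -17/6.

-17/6


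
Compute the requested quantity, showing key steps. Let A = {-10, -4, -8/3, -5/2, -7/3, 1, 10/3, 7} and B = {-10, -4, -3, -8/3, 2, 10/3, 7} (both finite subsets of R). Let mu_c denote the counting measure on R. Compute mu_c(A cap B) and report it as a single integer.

Counting measure on a finite set equals cardinality. mu_c(A cap B) = |A cap B| (elements appearing in both).
Enumerating the elements of A that also lie in B gives 5 element(s).
So mu_c(A cap B) = 5.

5


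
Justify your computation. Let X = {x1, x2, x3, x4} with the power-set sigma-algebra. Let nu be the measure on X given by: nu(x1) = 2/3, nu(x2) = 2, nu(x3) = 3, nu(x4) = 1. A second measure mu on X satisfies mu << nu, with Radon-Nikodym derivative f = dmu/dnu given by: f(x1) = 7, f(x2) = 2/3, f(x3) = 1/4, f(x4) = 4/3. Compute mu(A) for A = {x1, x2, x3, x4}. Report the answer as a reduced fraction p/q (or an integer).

By the defining property of the Radon-Nikodym derivative, for every measurable set A,
  mu(A) = integral_A f dnu.
Since nu is a discrete measure concentrated on the atoms of X, the integral over A reduces to the sum
  mu(A) = sum_{x in A} f(x) * nu({x}).
Computing each term:
  x1: f(x1) * nu(x1) = 7 * 2/3 = 14/3.
  x2: f(x2) * nu(x2) = 2/3 * 2 = 4/3.
  x3: f(x3) * nu(x3) = 1/4 * 3 = 3/4.
  x4: f(x4) * nu(x4) = 4/3 * 1 = 4/3.
Summing: mu(A) = 14/3 + 4/3 + 3/4 + 4/3 = 97/12.

97/12


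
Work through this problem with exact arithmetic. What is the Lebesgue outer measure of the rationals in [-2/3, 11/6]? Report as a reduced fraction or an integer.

Q cap [-2/3, 11/6] is countable; list its elements as q_1, q_2, ... . Fix eps > 0 and cover the k-th point by an interval of length eps * 2^(-k). The cover has total length eps * sum_{k>=1} 2^(-k) = eps, so by definition of outer measure m*(Q cap [-2/3, 11/6]) <= eps. Since eps was arbitrary and m* >= 0, the outer measure is 0.

0


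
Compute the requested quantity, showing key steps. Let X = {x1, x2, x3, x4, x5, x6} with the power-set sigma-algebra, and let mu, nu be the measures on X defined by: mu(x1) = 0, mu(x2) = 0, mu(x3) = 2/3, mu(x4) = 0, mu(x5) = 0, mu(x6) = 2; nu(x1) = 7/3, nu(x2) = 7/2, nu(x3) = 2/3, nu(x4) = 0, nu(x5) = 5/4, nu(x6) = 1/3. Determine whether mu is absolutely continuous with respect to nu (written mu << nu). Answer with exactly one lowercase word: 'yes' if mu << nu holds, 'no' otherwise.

mu << nu means: every nu-null measurable set is also mu-null; equivalently, for every atom x, if nu({x}) = 0 then mu({x}) = 0.
Checking each atom:
  x1: nu = 7/3 > 0 -> no constraint.
  x2: nu = 7/2 > 0 -> no constraint.
  x3: nu = 2/3 > 0 -> no constraint.
  x4: nu = 0, mu = 0 -> consistent with mu << nu.
  x5: nu = 5/4 > 0 -> no constraint.
  x6: nu = 1/3 > 0 -> no constraint.
No atom violates the condition. Therefore mu << nu.

yes


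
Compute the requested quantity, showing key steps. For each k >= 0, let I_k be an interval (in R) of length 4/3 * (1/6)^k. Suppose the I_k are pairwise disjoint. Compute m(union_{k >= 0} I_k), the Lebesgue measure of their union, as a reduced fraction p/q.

By countable additivity of the Lebesgue measure on pairwise disjoint measurable sets,
  m(union_{k >= 0} I_k) = sum_{k >= 0} m(I_k) = sum_{k >= 0} a * r^k,
  with a = 4/3 and r = 1/6.
Since 0 < r = 1/6 < 1, the geometric series converges:
  sum_{k >= 0} a * r^k = a / (1 - r).
  = 4/3 / (1 - 1/6)
  = 4/3 / (5/6)
  = 8/5.

8/5


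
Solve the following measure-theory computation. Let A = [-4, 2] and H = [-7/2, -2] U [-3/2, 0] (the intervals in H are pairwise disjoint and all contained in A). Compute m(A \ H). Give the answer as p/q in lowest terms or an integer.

The ambient interval has length m(A) = 2 - (-4) = 6.
Since the holes are disjoint and sit inside A, by finite additivity
  m(H) = sum_i (b_i - a_i), and m(A \ H) = m(A) - m(H).
Computing the hole measures:
  m(H_1) = -2 - (-7/2) = 3/2.
  m(H_2) = 0 - (-3/2) = 3/2.
Summed: m(H) = 3/2 + 3/2 = 3.
So m(A \ H) = 6 - 3 = 3.

3


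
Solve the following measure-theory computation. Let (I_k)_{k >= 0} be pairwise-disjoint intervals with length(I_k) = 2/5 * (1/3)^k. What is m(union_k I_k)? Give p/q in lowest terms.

By countable additivity of the Lebesgue measure on pairwise disjoint measurable sets,
  m(union_{k >= 0} I_k) = sum_{k >= 0} m(I_k) = sum_{k >= 0} a * r^k,
  with a = 2/5 and r = 1/3.
Since 0 < r = 1/3 < 1, the geometric series converges:
  sum_{k >= 0} a * r^k = a / (1 - r).
  = 2/5 / (1 - 1/3)
  = 2/5 / (2/3)
  = 3/5.

3/5


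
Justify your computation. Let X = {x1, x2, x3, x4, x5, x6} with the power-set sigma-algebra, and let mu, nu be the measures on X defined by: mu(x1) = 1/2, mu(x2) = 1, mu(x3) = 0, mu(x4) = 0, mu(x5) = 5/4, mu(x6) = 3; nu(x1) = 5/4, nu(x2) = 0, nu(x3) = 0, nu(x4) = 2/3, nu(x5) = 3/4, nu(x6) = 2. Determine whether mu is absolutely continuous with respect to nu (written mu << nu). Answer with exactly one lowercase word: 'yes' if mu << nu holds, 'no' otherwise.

mu << nu means: every nu-null measurable set is also mu-null; equivalently, for every atom x, if nu({x}) = 0 then mu({x}) = 0.
Checking each atom:
  x1: nu = 5/4 > 0 -> no constraint.
  x2: nu = 0, mu = 1 > 0 -> violates mu << nu.
  x3: nu = 0, mu = 0 -> consistent with mu << nu.
  x4: nu = 2/3 > 0 -> no constraint.
  x5: nu = 3/4 > 0 -> no constraint.
  x6: nu = 2 > 0 -> no constraint.
The atom(s) x2 violate the condition (nu = 0 but mu > 0). Therefore mu is NOT absolutely continuous w.r.t. nu.

no


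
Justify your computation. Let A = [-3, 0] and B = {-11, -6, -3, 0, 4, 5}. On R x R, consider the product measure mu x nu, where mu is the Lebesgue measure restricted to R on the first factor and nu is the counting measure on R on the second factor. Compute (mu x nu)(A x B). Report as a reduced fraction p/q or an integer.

For a measurable rectangle A x B, the product measure satisfies
  (mu x nu)(A x B) = mu(A) * nu(B).
  mu(A) = 3.
  nu(B) = 6.
  (mu x nu)(A x B) = 3 * 6 = 18.

18


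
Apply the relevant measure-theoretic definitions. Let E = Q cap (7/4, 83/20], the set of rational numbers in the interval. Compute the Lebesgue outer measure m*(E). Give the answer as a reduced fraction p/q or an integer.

E = Q cap (7/4, 83/20] is a subset of Q, which is countable. Enumerate Q = {q_1, q_2, ...}; for any eps > 0, cover q_k by the open interval (q_k - eps/2^(k+1), q_k + eps/2^(k+1)), of length eps/2^k. The total cover length is sum_{k>=1} eps/2^k = eps. Hence m*(E) <= m*(Q) <= eps for every eps > 0, and since outer measure is non-negative, m*(E) = 0.

0


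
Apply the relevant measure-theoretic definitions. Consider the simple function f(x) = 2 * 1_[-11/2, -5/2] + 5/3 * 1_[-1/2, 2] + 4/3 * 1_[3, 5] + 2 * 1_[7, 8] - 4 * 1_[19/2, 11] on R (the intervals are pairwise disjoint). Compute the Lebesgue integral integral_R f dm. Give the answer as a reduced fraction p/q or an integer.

For a simple function f = sum_i c_i * 1_{A_i} with disjoint A_i,
  integral f dm = sum_i c_i * m(A_i).
Lengths of the A_i:
  m(A_1) = -5/2 - (-11/2) = 3.
  m(A_2) = 2 - (-1/2) = 5/2.
  m(A_3) = 5 - 3 = 2.
  m(A_4) = 8 - 7 = 1.
  m(A_5) = 11 - 19/2 = 3/2.
Contributions c_i * m(A_i):
  (2) * (3) = 6.
  (5/3) * (5/2) = 25/6.
  (4/3) * (2) = 8/3.
  (2) * (1) = 2.
  (-4) * (3/2) = -6.
Total: 6 + 25/6 + 8/3 + 2 - 6 = 53/6.

53/6


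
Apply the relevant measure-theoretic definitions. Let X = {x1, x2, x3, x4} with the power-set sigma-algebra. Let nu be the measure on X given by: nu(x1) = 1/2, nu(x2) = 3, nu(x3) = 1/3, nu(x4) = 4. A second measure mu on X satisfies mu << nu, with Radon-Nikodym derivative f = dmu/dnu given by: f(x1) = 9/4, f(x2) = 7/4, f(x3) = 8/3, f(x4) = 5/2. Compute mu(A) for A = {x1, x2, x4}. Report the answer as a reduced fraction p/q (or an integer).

By the defining property of the Radon-Nikodym derivative, for every measurable set A,
  mu(A) = integral_A f dnu.
Since nu is a discrete measure concentrated on the atoms of X, the integral over A reduces to the sum
  mu(A) = sum_{x in A} f(x) * nu({x}).
Computing each term:
  x1: f(x1) * nu(x1) = 9/4 * 1/2 = 9/8.
  x2: f(x2) * nu(x2) = 7/4 * 3 = 21/4.
  x4: f(x4) * nu(x4) = 5/2 * 4 = 10.
Summing: mu(A) = 9/8 + 21/4 + 10 = 131/8.

131/8


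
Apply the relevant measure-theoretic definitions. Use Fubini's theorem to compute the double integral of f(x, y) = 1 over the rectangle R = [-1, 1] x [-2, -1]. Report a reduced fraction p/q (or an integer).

f(x, y) is a tensor product of a function of x and a function of y, and both factors are bounded continuous (hence Lebesgue integrable) on the rectangle, so Fubini's theorem applies:
  integral_R f d(m x m) = (integral_a1^b1 1 dx) * (integral_a2^b2 1 dy).
Inner integral in x: integral_{-1}^{1} 1 dx = (1^1 - (-1)^1)/1
  = 2.
Inner integral in y: integral_{-2}^{-1} 1 dy = ((-1)^1 - (-2)^1)/1
  = 1.
Product: (2) * (1) = 2.

2


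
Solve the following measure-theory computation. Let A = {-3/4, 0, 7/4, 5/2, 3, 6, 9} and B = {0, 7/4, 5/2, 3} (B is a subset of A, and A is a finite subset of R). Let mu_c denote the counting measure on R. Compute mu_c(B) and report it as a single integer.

Counting measure assigns mu_c(E) = |E| (number of elements) when E is finite.
B has 4 element(s), so mu_c(B) = 4.

4


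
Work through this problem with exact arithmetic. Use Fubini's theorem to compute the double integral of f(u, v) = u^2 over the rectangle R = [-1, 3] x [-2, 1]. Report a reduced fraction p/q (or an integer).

f(u, v) is a tensor product of a function of u and a function of v, and both factors are bounded continuous (hence Lebesgue integrable) on the rectangle, so Fubini's theorem applies:
  integral_R f d(m x m) = (integral_a1^b1 u^2 du) * (integral_a2^b2 1 dv).
Inner integral in u: integral_{-1}^{3} u^2 du = (3^3 - (-1)^3)/3
  = 28/3.
Inner integral in v: integral_{-2}^{1} 1 dv = (1^1 - (-2)^1)/1
  = 3.
Product: (28/3) * (3) = 28.

28


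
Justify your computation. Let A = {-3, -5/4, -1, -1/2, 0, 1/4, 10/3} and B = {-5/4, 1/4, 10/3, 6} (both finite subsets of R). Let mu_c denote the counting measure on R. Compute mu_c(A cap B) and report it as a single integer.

Counting measure on a finite set equals cardinality. mu_c(A cap B) = |A cap B| (elements appearing in both).
Enumerating the elements of A that also lie in B gives 3 element(s).
So mu_c(A cap B) = 3.

3


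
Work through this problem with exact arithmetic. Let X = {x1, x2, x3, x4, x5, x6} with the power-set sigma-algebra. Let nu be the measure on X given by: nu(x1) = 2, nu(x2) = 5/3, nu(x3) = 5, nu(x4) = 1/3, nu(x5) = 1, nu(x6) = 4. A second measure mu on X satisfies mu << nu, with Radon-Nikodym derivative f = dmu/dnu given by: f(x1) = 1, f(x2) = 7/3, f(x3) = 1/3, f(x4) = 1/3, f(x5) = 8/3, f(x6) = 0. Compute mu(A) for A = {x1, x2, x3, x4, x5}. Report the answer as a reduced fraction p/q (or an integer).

By the defining property of the Radon-Nikodym derivative, for every measurable set A,
  mu(A) = integral_A f dnu.
Since nu is a discrete measure concentrated on the atoms of X, the integral over A reduces to the sum
  mu(A) = sum_{x in A} f(x) * nu({x}).
Computing each term:
  x1: f(x1) * nu(x1) = 1 * 2 = 2.
  x2: f(x2) * nu(x2) = 7/3 * 5/3 = 35/9.
  x3: f(x3) * nu(x3) = 1/3 * 5 = 5/3.
  x4: f(x4) * nu(x4) = 1/3 * 1/3 = 1/9.
  x5: f(x5) * nu(x5) = 8/3 * 1 = 8/3.
Summing: mu(A) = 2 + 35/9 + 5/3 + 1/9 + 8/3 = 31/3.

31/3


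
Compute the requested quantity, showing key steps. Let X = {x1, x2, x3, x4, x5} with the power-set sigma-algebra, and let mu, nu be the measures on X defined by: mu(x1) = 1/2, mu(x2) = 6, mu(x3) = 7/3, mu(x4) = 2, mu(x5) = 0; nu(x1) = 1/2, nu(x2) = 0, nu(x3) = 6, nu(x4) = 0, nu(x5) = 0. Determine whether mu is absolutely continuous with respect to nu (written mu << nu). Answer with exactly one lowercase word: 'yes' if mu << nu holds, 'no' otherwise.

mu << nu means: every nu-null measurable set is also mu-null; equivalently, for every atom x, if nu({x}) = 0 then mu({x}) = 0.
Checking each atom:
  x1: nu = 1/2 > 0 -> no constraint.
  x2: nu = 0, mu = 6 > 0 -> violates mu << nu.
  x3: nu = 6 > 0 -> no constraint.
  x4: nu = 0, mu = 2 > 0 -> violates mu << nu.
  x5: nu = 0, mu = 0 -> consistent with mu << nu.
The atom(s) x2, x4 violate the condition (nu = 0 but mu > 0). Therefore mu is NOT absolutely continuous w.r.t. nu.

no


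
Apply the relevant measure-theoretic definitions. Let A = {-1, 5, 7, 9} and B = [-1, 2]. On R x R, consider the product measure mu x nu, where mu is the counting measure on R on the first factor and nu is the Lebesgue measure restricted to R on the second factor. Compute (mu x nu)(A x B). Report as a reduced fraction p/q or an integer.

For a measurable rectangle A x B, the product measure satisfies
  (mu x nu)(A x B) = mu(A) * nu(B).
  mu(A) = 4.
  nu(B) = 3.
  (mu x nu)(A x B) = 4 * 3 = 12.

12


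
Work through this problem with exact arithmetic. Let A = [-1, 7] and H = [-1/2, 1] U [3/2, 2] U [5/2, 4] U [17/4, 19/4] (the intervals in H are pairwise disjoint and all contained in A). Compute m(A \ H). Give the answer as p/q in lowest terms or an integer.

The ambient interval has length m(A) = 7 - (-1) = 8.
Since the holes are disjoint and sit inside A, by finite additivity
  m(H) = sum_i (b_i - a_i), and m(A \ H) = m(A) - m(H).
Computing the hole measures:
  m(H_1) = 1 - (-1/2) = 3/2.
  m(H_2) = 2 - 3/2 = 1/2.
  m(H_3) = 4 - 5/2 = 3/2.
  m(H_4) = 19/4 - 17/4 = 1/2.
Summed: m(H) = 3/2 + 1/2 + 3/2 + 1/2 = 4.
So m(A \ H) = 8 - 4 = 4.

4


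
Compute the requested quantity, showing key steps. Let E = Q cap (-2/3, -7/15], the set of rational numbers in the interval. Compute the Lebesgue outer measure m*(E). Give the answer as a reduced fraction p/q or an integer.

Q cap (-2/3, -7/15] is countable; list its elements as q_1, q_2, ... . Fix eps > 0 and cover the k-th point by an interval of length eps * 2^(-k). The cover has total length eps * sum_{k>=1} 2^(-k) = eps, so by definition of outer measure m*(Q cap (-2/3, -7/15]) <= eps. Since eps was arbitrary and m* >= 0, the outer measure is 0.

0


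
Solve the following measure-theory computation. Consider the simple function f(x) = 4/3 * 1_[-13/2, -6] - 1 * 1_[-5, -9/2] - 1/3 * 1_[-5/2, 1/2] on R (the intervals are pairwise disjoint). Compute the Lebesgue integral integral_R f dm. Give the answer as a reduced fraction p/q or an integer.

For a simple function f = sum_i c_i * 1_{A_i} with disjoint A_i,
  integral f dm = sum_i c_i * m(A_i).
Lengths of the A_i:
  m(A_1) = -6 - (-13/2) = 1/2.
  m(A_2) = -9/2 - (-5) = 1/2.
  m(A_3) = 1/2 - (-5/2) = 3.
Contributions c_i * m(A_i):
  (4/3) * (1/2) = 2/3.
  (-1) * (1/2) = -1/2.
  (-1/3) * (3) = -1.
Total: 2/3 - 1/2 - 1 = -5/6.

-5/6


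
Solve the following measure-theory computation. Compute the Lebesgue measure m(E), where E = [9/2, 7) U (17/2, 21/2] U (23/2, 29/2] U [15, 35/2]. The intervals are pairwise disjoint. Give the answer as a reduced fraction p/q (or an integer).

For pairwise disjoint intervals, m(union_i I_i) = sum_i m(I_i),
and m is invariant under swapping open/closed endpoints (single points have measure 0).
So m(E) = sum_i (b_i - a_i).
  I_1 has length 7 - 9/2 = 5/2.
  I_2 has length 21/2 - 17/2 = 2.
  I_3 has length 29/2 - 23/2 = 3.
  I_4 has length 35/2 - 15 = 5/2.
Summing:
  m(E) = 5/2 + 2 + 3 + 5/2 = 10.

10


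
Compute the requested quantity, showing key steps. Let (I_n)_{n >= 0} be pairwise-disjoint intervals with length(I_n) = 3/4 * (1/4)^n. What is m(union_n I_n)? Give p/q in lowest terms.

By countable additivity of the Lebesgue measure on pairwise disjoint measurable sets,
  m(union_{n >= 0} I_n) = sum_{n >= 0} m(I_n) = sum_{n >= 0} a * r^n,
  with a = 3/4 and r = 1/4.
Since 0 < r = 1/4 < 1, the geometric series converges:
  sum_{n >= 0} a * r^n = a / (1 - r).
  = 3/4 / (1 - 1/4)
  = 3/4 / (3/4)
  = 1.

1


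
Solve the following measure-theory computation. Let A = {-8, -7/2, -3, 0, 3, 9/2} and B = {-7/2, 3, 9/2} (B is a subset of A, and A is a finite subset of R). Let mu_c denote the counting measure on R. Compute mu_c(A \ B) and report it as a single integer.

Counting measure assigns mu_c(E) = |E| (number of elements) when E is finite. For B subset A, A \ B is the set of elements of A not in B, so |A \ B| = |A| - |B|.
|A| = 6, |B| = 3, so mu_c(A \ B) = 6 - 3 = 3.

3


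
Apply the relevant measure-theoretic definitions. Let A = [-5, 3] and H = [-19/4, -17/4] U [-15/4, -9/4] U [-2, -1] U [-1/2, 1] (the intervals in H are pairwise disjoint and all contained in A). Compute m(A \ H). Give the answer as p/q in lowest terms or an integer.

The ambient interval has length m(A) = 3 - (-5) = 8.
Since the holes are disjoint and sit inside A, by finite additivity
  m(H) = sum_i (b_i - a_i), and m(A \ H) = m(A) - m(H).
Computing the hole measures:
  m(H_1) = -17/4 - (-19/4) = 1/2.
  m(H_2) = -9/4 - (-15/4) = 3/2.
  m(H_3) = -1 - (-2) = 1.
  m(H_4) = 1 - (-1/2) = 3/2.
Summed: m(H) = 1/2 + 3/2 + 1 + 3/2 = 9/2.
So m(A \ H) = 8 - 9/2 = 7/2.

7/2


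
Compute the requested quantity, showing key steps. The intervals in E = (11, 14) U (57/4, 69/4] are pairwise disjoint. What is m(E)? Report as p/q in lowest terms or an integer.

For pairwise disjoint intervals, m(union_i I_i) = sum_i m(I_i),
and m is invariant under swapping open/closed endpoints (single points have measure 0).
So m(E) = sum_i (b_i - a_i).
  I_1 has length 14 - 11 = 3.
  I_2 has length 69/4 - 57/4 = 3.
Summing:
  m(E) = 3 + 3 = 6.

6


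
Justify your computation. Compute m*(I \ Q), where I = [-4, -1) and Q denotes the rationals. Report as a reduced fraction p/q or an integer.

The interval I = [-4, -1) has m(I) = -1 - (-4) = 3 (endpoints are measure-zero, so open/closed/half-open agree). Write I = (I cap Q) u (I \ Q). The rationals in I are countable, so m*(I cap Q) = 0 (cover each rational by intervals whose total length is arbitrarily small). By countable subadditivity m*(I) <= m*(I cap Q) + m*(I \ Q), hence m*(I \ Q) >= m(I) = 3. The reverse inequality m*(I \ Q) <= m*(I) = 3 is trivial since (I \ Q) is a subset of I. Therefore m*(I \ Q) = 3.

3


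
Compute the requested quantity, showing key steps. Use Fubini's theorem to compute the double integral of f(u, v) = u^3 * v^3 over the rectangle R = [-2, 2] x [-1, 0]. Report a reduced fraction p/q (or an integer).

f(u, v) is a tensor product of a function of u and a function of v, and both factors are bounded continuous (hence Lebesgue integrable) on the rectangle, so Fubini's theorem applies:
  integral_R f d(m x m) = (integral_a1^b1 u^3 du) * (integral_a2^b2 v^3 dv).
Inner integral in u: integral_{-2}^{2} u^3 du = (2^4 - (-2)^4)/4
  = 0.
Inner integral in v: integral_{-1}^{0} v^3 dv = (0^4 - (-1)^4)/4
  = -1/4.
Product: (0) * (-1/4) = 0.

0


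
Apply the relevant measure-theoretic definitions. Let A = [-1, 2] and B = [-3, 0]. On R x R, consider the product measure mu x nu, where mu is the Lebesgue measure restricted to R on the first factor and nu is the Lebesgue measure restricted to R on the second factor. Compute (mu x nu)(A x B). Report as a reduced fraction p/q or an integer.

For a measurable rectangle A x B, the product measure satisfies
  (mu x nu)(A x B) = mu(A) * nu(B).
  mu(A) = 3.
  nu(B) = 3.
  (mu x nu)(A x B) = 3 * 3 = 9.

9


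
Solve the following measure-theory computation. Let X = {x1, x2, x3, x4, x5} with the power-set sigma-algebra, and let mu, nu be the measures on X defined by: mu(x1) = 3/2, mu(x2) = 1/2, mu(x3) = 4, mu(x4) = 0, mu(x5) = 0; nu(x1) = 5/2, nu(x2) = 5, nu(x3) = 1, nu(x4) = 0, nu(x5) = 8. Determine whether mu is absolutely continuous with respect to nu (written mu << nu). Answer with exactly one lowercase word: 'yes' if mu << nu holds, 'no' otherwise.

mu << nu means: every nu-null measurable set is also mu-null; equivalently, for every atom x, if nu({x}) = 0 then mu({x}) = 0.
Checking each atom:
  x1: nu = 5/2 > 0 -> no constraint.
  x2: nu = 5 > 0 -> no constraint.
  x3: nu = 1 > 0 -> no constraint.
  x4: nu = 0, mu = 0 -> consistent with mu << nu.
  x5: nu = 8 > 0 -> no constraint.
No atom violates the condition. Therefore mu << nu.

yes


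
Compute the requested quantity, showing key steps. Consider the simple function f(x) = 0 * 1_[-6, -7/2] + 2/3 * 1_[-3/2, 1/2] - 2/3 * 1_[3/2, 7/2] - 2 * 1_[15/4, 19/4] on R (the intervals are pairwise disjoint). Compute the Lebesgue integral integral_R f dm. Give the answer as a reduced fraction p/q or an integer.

For a simple function f = sum_i c_i * 1_{A_i} with disjoint A_i,
  integral f dm = sum_i c_i * m(A_i).
Lengths of the A_i:
  m(A_1) = -7/2 - (-6) = 5/2.
  m(A_2) = 1/2 - (-3/2) = 2.
  m(A_3) = 7/2 - 3/2 = 2.
  m(A_4) = 19/4 - 15/4 = 1.
Contributions c_i * m(A_i):
  (0) * (5/2) = 0.
  (2/3) * (2) = 4/3.
  (-2/3) * (2) = -4/3.
  (-2) * (1) = -2.
Total: 0 + 4/3 - 4/3 - 2 = -2.

-2


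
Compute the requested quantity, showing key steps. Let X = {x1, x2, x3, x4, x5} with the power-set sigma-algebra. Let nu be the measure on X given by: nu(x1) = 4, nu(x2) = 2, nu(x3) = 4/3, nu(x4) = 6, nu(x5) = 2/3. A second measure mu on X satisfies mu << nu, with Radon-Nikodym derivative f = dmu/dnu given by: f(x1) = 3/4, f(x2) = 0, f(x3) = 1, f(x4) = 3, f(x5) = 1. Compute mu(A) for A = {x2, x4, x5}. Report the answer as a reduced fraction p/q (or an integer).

By the defining property of the Radon-Nikodym derivative, for every measurable set A,
  mu(A) = integral_A f dnu.
Since nu is a discrete measure concentrated on the atoms of X, the integral over A reduces to the sum
  mu(A) = sum_{x in A} f(x) * nu({x}).
Computing each term:
  x2: f(x2) * nu(x2) = 0 * 2 = 0.
  x4: f(x4) * nu(x4) = 3 * 6 = 18.
  x5: f(x5) * nu(x5) = 1 * 2/3 = 2/3.
Summing: mu(A) = 0 + 18 + 2/3 = 56/3.

56/3


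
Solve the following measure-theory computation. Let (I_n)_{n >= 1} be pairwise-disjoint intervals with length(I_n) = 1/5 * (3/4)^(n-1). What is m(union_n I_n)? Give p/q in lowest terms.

By countable additivity of the Lebesgue measure on pairwise disjoint measurable sets,
  m(union_{n >= 1} I_n) = sum_{n >= 1} m(I_n) = sum_{n >= 1} a * r^(n-1),
  with a = 1/5 and r = 3/4.
Since 0 < r = 3/4 < 1, the geometric series converges:
  sum_{n >= 1} a * r^(n-1) = a / (1 - r).
  = 1/5 / (1 - 3/4)
  = 1/5 / (1/4)
  = 4/5.

4/5


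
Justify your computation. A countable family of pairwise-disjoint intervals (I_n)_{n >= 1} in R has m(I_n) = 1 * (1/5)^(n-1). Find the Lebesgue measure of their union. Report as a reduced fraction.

By countable additivity of the Lebesgue measure on pairwise disjoint measurable sets,
  m(union_{n >= 1} I_n) = sum_{n >= 1} m(I_n) = sum_{n >= 1} a * r^(n-1),
  with a = 1 and r = 1/5.
Since 0 < r = 1/5 < 1, the geometric series converges:
  sum_{n >= 1} a * r^(n-1) = a / (1 - r).
  = 1 / (1 - 1/5)
  = 1 / (4/5)
  = 5/4.

5/4


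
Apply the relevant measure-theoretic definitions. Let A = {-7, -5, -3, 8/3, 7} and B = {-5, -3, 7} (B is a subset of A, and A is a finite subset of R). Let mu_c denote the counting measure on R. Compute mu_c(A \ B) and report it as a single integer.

Counting measure assigns mu_c(E) = |E| (number of elements) when E is finite. For B subset A, A \ B is the set of elements of A not in B, so |A \ B| = |A| - |B|.
|A| = 5, |B| = 3, so mu_c(A \ B) = 5 - 3 = 2.

2


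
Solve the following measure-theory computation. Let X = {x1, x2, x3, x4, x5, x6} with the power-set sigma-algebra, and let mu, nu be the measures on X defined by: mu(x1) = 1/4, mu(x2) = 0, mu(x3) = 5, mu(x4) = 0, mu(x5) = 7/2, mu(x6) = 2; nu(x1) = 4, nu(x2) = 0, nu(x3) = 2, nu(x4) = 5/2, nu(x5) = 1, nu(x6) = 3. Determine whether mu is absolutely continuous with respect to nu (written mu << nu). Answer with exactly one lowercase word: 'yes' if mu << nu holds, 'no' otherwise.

mu << nu means: every nu-null measurable set is also mu-null; equivalently, for every atom x, if nu({x}) = 0 then mu({x}) = 0.
Checking each atom:
  x1: nu = 4 > 0 -> no constraint.
  x2: nu = 0, mu = 0 -> consistent with mu << nu.
  x3: nu = 2 > 0 -> no constraint.
  x4: nu = 5/2 > 0 -> no constraint.
  x5: nu = 1 > 0 -> no constraint.
  x6: nu = 3 > 0 -> no constraint.
No atom violates the condition. Therefore mu << nu.

yes


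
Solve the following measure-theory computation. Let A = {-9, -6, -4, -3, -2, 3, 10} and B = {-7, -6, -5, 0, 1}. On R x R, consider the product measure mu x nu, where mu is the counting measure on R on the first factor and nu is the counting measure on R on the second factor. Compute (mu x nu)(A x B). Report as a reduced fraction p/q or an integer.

For a measurable rectangle A x B, the product measure satisfies
  (mu x nu)(A x B) = mu(A) * nu(B).
  mu(A) = 7.
  nu(B) = 5.
  (mu x nu)(A x B) = 7 * 5 = 35.

35


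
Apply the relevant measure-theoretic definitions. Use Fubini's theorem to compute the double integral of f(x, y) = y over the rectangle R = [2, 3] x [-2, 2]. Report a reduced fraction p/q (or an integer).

f(x, y) is a tensor product of a function of x and a function of y, and both factors are bounded continuous (hence Lebesgue integrable) on the rectangle, so Fubini's theorem applies:
  integral_R f d(m x m) = (integral_a1^b1 1 dx) * (integral_a2^b2 y dy).
Inner integral in x: integral_{2}^{3} 1 dx = (3^1 - 2^1)/1
  = 1.
Inner integral in y: integral_{-2}^{2} y dy = (2^2 - (-2)^2)/2
  = 0.
Product: (1) * (0) = 0.

0


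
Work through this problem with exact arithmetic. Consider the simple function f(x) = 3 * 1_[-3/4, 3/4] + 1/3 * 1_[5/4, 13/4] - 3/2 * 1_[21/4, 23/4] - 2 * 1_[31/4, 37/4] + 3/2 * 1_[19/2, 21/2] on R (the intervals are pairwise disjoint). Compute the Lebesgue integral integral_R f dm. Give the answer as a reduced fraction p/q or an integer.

For a simple function f = sum_i c_i * 1_{A_i} with disjoint A_i,
  integral f dm = sum_i c_i * m(A_i).
Lengths of the A_i:
  m(A_1) = 3/4 - (-3/4) = 3/2.
  m(A_2) = 13/4 - 5/4 = 2.
  m(A_3) = 23/4 - 21/4 = 1/2.
  m(A_4) = 37/4 - 31/4 = 3/2.
  m(A_5) = 21/2 - 19/2 = 1.
Contributions c_i * m(A_i):
  (3) * (3/2) = 9/2.
  (1/3) * (2) = 2/3.
  (-3/2) * (1/2) = -3/4.
  (-2) * (3/2) = -3.
  (3/2) * (1) = 3/2.
Total: 9/2 + 2/3 - 3/4 - 3 + 3/2 = 35/12.

35/12


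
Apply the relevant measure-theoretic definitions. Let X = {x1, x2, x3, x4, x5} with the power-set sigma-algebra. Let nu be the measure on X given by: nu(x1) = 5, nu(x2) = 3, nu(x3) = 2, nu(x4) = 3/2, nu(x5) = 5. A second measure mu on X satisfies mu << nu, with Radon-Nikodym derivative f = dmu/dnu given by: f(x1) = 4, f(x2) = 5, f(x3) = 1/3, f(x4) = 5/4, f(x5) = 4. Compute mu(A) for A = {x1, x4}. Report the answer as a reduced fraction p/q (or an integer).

By the defining property of the Radon-Nikodym derivative, for every measurable set A,
  mu(A) = integral_A f dnu.
Since nu is a discrete measure concentrated on the atoms of X, the integral over A reduces to the sum
  mu(A) = sum_{x in A} f(x) * nu({x}).
Computing each term:
  x1: f(x1) * nu(x1) = 4 * 5 = 20.
  x4: f(x4) * nu(x4) = 5/4 * 3/2 = 15/8.
Summing: mu(A) = 20 + 15/8 = 175/8.

175/8


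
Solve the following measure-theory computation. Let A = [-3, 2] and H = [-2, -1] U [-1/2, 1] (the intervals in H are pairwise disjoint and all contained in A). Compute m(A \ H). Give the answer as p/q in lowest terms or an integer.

The ambient interval has length m(A) = 2 - (-3) = 5.
Since the holes are disjoint and sit inside A, by finite additivity
  m(H) = sum_i (b_i - a_i), and m(A \ H) = m(A) - m(H).
Computing the hole measures:
  m(H_1) = -1 - (-2) = 1.
  m(H_2) = 1 - (-1/2) = 3/2.
Summed: m(H) = 1 + 3/2 = 5/2.
So m(A \ H) = 5 - 5/2 = 5/2.

5/2


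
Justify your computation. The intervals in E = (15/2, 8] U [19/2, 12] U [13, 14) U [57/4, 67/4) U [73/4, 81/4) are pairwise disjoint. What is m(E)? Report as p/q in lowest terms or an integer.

For pairwise disjoint intervals, m(union_i I_i) = sum_i m(I_i),
and m is invariant under swapping open/closed endpoints (single points have measure 0).
So m(E) = sum_i (b_i - a_i).
  I_1 has length 8 - 15/2 = 1/2.
  I_2 has length 12 - 19/2 = 5/2.
  I_3 has length 14 - 13 = 1.
  I_4 has length 67/4 - 57/4 = 5/2.
  I_5 has length 81/4 - 73/4 = 2.
Summing:
  m(E) = 1/2 + 5/2 + 1 + 5/2 + 2 = 17/2.

17/2
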